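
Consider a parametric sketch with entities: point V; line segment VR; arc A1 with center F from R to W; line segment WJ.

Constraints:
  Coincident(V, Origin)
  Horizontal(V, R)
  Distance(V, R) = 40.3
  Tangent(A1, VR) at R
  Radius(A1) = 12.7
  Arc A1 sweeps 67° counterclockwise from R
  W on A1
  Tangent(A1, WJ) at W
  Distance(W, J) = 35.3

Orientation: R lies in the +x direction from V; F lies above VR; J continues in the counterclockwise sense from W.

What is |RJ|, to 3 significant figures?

47.6

On A1, R sits at bearing -90° from F; a 67° counterclockwise sweep puts W at bearing -23°, so W = F + 12.7·(cos -23°, sin -23°) = (52.0, 7.74). Since A1 is tangent to WJ there, FW ⟂ WJ, so WJ runs along (−sin -23°, cos -23°); with |WJ| = 35.3, J = (65.8, 40.2). Then |RJ| = |J − R| = 47.6.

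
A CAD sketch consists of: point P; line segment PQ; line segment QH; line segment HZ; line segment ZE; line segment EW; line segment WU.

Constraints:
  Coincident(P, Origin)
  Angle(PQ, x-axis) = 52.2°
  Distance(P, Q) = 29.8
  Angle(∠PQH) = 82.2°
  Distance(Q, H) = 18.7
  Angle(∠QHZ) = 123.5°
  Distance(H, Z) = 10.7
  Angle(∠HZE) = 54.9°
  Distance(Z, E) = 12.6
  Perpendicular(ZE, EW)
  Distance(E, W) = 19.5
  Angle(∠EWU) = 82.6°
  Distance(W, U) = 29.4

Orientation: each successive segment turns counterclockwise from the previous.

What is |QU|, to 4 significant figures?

42.07

The perpendicularity gives EW at right angles to ZE, so EW runs at 61.60°; with |EW| = 19.5, W = (12.85, 39.28). ∠EWU = 82.6° gives WU at 159.0° from the x-axis; with |WU| = 29.4, U = (-14.59, 49.82). Then |QU| = |U − Q| = 42.07.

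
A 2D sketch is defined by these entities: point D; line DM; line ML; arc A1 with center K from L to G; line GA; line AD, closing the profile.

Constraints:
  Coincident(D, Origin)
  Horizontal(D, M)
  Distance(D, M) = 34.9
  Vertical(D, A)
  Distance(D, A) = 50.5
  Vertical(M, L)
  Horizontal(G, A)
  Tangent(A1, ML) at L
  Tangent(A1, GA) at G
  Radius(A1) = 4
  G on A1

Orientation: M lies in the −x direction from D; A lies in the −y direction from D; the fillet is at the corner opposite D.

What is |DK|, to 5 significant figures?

55.831

D and A share the same x with |DA| = 50.5 and A on the −y side, so A = (0.0000, -50.500). The virtual corner opposite D is at (-34.900, -50.500). The tangent condition forces KL to be normal to ML and the tangent condition forces KG to be normal to GA, with radius 4.0, so the center K sits 4.0 in from both sides at K = (-30.900, -46.500). Then |DK| = |K − D| = 55.831.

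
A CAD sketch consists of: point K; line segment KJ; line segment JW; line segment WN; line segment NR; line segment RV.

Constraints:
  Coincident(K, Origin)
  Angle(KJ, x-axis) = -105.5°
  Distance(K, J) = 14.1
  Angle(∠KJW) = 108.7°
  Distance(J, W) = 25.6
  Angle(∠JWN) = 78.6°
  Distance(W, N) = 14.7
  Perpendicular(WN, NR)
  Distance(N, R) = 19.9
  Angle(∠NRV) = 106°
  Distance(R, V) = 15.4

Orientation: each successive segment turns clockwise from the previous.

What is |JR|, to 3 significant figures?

11.0

K is at the origin; KJ runs at -105.5° with length 14.1, so J = (-3.77, -13.6). ∠KJW = 108.7° gives JW at -177° from the x-axis; with |JW| = 25.6, W = (-29.3, -15.0). ∠JWN = 78.6° gives WN at 81.8° from the x-axis; with |WN| = 14.7, N = (-27.2, -0.467). The perpendicularity gives NR at right angles to WN, so NR runs at -8.20°; with |NR| = 19.9, R = (-7.53, -3.30). Then |JR| = |R − J| = 11.0.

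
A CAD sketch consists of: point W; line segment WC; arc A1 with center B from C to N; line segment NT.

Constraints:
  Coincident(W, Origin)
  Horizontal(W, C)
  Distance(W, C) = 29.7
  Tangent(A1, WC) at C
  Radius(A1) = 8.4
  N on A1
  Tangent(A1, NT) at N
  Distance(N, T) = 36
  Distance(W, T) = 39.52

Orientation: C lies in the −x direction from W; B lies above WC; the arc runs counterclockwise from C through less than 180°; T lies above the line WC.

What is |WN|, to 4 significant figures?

22.53

Checks: ∠(BC, CW) = 90.00° ✓; |BN| = 8.400 ✓; ∠(BN, NT) = 90.00° ✓; |NT| = 36.00 ✓; |WT| = 39.52 ✓.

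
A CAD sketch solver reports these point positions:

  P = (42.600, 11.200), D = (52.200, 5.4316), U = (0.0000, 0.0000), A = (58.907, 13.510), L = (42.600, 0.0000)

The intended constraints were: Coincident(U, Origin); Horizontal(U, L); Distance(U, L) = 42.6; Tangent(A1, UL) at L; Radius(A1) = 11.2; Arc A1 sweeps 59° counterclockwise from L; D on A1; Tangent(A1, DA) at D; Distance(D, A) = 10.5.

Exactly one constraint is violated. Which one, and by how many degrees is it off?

Tangent(A1, DA) at D — off by 8.70°.

U = (0.00, 0.00) ✓; U.y = 0.00, L.y = 0.00 ✓; |UL| = 42.60 ✓; ∠(PL, LU) = 90.00° ✓; |PL| = 11.20 ✓; bearing(P→D) − bearing(P→L) = 59.00° ✓; |PD| = 11.20 ✓; ∠(PD, DA) = 98.70° ✗; |DA| = 10.50 ✓.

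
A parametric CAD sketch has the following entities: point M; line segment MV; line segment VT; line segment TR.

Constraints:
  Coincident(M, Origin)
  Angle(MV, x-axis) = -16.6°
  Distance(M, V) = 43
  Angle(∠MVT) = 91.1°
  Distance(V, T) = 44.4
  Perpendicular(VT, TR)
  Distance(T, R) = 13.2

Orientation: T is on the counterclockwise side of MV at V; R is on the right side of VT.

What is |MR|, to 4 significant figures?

72.13

∠MVT = 91.1°, so VT runs at -16.6° + (180° − 91.1°) = 72.30° from the x-axis; with |VT| = 44.4, T = V + 44.4·(cos 72.30°, sin 72.30°) = (54.71, 30.01). The perpendicularity gives TR at right angles to VT; with |TR| = 13.2 on the right of VT, R = T + 13.2·(0.9527, -0.3040) = (67.28, 26.00). Then |MR| = |R − M| = 72.13.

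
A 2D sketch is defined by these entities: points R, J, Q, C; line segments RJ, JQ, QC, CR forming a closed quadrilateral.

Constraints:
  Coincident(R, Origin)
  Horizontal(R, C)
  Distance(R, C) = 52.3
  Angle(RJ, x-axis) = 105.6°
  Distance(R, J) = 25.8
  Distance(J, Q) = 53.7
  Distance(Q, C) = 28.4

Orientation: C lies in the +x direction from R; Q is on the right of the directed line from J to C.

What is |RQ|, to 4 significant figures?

32.44

R is at the origin; R and C share the same y with |RC| = 52.3 and C in +x, so C = (52.3, 0). RJ runs at 105.6° with |RJ| = 25.8, so J = (-6.938, 24.85). Q is determined by |JQ| = 53.7 and |QC| = 28.4 together: it lies at the intersection of circle(J, 53.7) and circle(C, 28.4). With |JC| = 64.24, the foot of the radical line on JC is 48.29 from J and the perpendicular offset is √(53.7² − 48.29²) = 23.50. Taking the right-of-JC solution: Q = (28.50, -15.50).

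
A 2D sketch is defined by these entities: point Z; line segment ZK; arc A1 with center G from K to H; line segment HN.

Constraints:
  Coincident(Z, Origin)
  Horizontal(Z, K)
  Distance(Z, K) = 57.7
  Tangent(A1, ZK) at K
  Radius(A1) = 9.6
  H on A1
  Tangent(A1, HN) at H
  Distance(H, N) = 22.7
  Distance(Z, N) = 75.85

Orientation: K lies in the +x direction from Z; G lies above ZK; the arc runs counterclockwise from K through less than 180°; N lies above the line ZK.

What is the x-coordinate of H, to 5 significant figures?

67.272

Checks: Z.y = 0.00, K.y = 0.00 ✓; |GH| = 9.600 ✓; ∠(GH, HN) = 90.00° ✓; |HN| = 22.70 ✓; |ZN| = 75.85 ✓.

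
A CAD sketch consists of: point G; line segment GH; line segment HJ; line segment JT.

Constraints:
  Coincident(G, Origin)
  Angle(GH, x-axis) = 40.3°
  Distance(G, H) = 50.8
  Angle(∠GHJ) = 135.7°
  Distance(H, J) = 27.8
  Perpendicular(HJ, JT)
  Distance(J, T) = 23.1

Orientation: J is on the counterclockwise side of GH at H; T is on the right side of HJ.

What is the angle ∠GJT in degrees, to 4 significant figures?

118.9°

G is at the origin; GH runs at 40.3° with length 50.8, so H = 50.8·(cos 40.3°, sin 40.3°) = (38.74, 32.86). ∠GHJ = 135.7°, so HJ runs at 40.3° + (180° − 135.7°) = 84.60° from the x-axis; with |HJ| = 27.8, J = H + 27.8·(cos 84.60°, sin 84.60°) = (41.36, 60.53). HJ ⟂ JT; with |JT| = 23.1 on the right of HJ, T = J + 23.1·(0.9956, -0.09411) = (64.36, 58.36). Then cos ∠GJT = JG·JT / (|JG||JT|), giving 118.9°.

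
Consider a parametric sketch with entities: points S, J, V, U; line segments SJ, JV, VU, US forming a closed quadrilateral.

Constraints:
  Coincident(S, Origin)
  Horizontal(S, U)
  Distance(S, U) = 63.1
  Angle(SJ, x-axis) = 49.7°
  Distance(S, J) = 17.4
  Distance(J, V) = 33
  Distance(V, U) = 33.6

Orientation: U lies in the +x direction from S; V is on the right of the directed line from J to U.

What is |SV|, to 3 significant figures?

34.3

Checks: |JV| = 33.00 ✓; |VU| = 33.60 ✓.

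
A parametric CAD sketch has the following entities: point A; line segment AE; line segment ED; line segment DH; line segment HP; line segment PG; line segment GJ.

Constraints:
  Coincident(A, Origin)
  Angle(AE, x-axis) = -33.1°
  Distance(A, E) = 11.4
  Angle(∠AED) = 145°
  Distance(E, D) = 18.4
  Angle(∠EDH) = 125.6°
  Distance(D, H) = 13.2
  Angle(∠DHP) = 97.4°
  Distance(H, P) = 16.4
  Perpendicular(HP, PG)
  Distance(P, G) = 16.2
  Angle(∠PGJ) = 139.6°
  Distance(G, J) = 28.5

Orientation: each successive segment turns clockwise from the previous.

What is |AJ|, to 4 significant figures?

27.29

A is at the origin; AE runs at -33.1° with length 11.4, so E = (9.550, -6.226). ∠AED = 145.0° gives ED at -68.10° from the x-axis; with |ED| = 18.4, D = (16.41, -23.30). ∠EDH = 125.6° gives DH at -122.5° from the x-axis; with |DH| = 13.2, H = (9.321, -34.43). ∠DHP = 97.4° gives HP at 154.9° from the x-axis; with |HP| = 16.4, P = (-5.531, -27.47). HP is perpendicular to PG, so PG runs at 64.90°; with |PG| = 16.2, G = (1.341, -12.80). ∠PGJ = 139.6° gives GJ at 24.50° from the x-axis; with |GJ| = 28.5, J = (27.28, -0.9847). Then |AJ| = |J − A| = 27.29.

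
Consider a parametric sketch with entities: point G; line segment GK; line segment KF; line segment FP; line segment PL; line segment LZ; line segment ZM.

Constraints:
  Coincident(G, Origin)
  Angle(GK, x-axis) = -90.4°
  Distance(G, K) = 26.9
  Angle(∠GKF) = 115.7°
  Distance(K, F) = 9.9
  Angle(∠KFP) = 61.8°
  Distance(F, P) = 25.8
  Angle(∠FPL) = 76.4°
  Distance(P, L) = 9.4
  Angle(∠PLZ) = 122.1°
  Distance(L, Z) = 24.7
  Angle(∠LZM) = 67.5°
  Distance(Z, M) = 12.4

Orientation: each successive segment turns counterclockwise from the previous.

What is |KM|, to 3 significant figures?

5.50

G is at the origin; GK runs at -90.4° with length 26.9, so K = (-0.188, -26.9). ∠GKF = 115.7° gives KF at -26.1° from the x-axis; with |KF| = 9.9, F = (8.70, -31.3). ∠KFP = 61.8° gives FP at 92.1° from the x-axis; with |FP| = 25.8, P = (7.76, -5.47). ∠FPL = 76.4° gives PL at -164° from the x-axis; with |PL| = 9.4, L = (-1.29, -8.02). ∠PLZ = 122.1° gives LZ at -106° from the x-axis; with |LZ| = 24.7, Z = (-8.27, -31.7). ∠LZM = 67.5° gives ZM at 6.10° from the x-axis; with |ZM| = 12.4, M = (4.06, -30.4). Then |KM| = |M − K| = 5.50.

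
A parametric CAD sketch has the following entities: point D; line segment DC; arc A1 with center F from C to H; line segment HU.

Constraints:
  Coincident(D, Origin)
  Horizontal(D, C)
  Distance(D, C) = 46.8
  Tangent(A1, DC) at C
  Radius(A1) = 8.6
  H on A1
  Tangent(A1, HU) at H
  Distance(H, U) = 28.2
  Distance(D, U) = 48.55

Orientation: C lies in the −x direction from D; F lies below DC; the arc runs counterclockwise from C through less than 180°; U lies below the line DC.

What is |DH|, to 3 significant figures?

55.0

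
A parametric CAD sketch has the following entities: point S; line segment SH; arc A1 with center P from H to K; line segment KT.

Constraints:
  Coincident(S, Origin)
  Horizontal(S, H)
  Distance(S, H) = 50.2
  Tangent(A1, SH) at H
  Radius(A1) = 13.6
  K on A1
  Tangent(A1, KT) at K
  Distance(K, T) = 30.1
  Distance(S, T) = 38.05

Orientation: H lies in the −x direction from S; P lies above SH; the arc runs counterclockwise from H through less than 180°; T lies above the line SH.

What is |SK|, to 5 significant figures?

39.380

Checks: ∠(PH, HS) = 90.00° ✓; |PK| = 13.60 ✓; ∠(PK, KT) = 90.00° ✓; |KT| = 30.10 ✓; |ST| = 38.05 ✓.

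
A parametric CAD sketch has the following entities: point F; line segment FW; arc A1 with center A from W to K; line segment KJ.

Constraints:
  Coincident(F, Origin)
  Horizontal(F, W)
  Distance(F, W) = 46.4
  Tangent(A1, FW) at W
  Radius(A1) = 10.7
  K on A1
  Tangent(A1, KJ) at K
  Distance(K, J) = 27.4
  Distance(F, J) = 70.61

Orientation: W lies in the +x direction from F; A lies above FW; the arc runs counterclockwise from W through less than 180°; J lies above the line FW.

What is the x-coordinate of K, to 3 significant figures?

57.0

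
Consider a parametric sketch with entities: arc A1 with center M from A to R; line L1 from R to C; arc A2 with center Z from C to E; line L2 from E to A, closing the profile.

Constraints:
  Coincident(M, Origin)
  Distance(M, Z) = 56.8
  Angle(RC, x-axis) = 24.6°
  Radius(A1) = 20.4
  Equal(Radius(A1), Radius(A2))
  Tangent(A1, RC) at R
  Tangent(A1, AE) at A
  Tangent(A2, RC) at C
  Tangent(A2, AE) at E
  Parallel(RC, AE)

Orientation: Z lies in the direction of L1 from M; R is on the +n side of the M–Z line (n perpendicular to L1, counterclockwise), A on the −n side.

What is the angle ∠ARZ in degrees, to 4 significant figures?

70.24°

The slot axis is L1's direction at 24.6°, so u = (cos 24.6°, sin 24.6°) = (0.9092, 0.4163) and n = (−sin 24.6°, cos 24.6°) = (-0.4163, 0.9092). M is at the origin and Z lies 56.8 along u from M, so Z = 56.8·u = (51.64, 23.64). Tangency of A1 to both parallel lines with radius 20.4 puts R and A at M ± 20.4·n: R = (-8.492, 18.55), A = (8.492, -18.55). Then cos ∠ARZ = RA·RZ / (|RA||RZ|), giving 70.24°.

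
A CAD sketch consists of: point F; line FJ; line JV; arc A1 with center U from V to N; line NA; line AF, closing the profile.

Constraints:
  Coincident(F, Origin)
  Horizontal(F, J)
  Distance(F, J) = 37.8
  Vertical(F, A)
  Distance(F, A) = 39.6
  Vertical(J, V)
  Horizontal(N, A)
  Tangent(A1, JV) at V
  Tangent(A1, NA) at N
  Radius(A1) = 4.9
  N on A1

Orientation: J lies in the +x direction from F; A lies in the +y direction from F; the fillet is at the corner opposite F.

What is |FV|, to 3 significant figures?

51.3

F is at the origin; F and J share the same y with |FJ| = 37.8 and J on the +x side, so J = (37.8, 0.00). FA is vertical with |FA| = 39.6 and A on the +y side, so A = (0.00, 39.6). The virtual corner opposite F is at (37.8, 39.6). A1 meets JV tangentially, so UV is at right angles to JV and tangency of A1 to NA means the radius UN is perpendicular to NA, with radius 4.9, so the center U sits 4.9 in from both sides at U = (32.9, 34.7). That places the tangent points at V = (37.8, 34.7) on JV and N = (32.9, 39.6) on NA. Then |FV| = |V − F| = 51.3.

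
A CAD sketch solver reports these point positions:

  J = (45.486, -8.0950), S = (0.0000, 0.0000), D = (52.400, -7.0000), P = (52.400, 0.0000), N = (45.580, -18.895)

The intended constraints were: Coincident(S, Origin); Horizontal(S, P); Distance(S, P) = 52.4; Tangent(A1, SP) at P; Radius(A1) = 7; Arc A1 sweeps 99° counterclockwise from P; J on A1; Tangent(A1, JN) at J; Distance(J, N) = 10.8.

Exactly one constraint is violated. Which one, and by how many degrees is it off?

Tangent(A1, JN) at J — off by 8.50°.

S = (0.00, 0.00) ✓; S.y = 0.00, P.y = 0.00 ✓; |SP| = 52.40 ✓; ∠(DP, PS) = 90.00° ✓; |DP| = 7.000 ✓; bearing(D→J) − bearing(D→P) = 99.00° ✓; |DJ| = 7.000 ✓; ∠(DJ, JN) = 98.50° ✗; |JN| = 10.80 ✓.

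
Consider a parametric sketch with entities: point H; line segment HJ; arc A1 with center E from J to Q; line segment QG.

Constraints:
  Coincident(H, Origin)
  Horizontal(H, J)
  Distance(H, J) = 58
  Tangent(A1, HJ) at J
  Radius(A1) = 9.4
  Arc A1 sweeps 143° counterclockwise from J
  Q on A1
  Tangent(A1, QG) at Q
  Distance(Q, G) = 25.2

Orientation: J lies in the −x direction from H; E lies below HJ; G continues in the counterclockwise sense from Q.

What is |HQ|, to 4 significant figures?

65.86

H is at the origin; HJ is horizontal with |HJ| = 58.0 and J on the −x side, so J = (-58.00, 0.000). Tangency of A1 to HJ means the radius EJ is perpendicular to HJ, so E = J + (0, -9.4) = (-58.00, -9.400). On A1, J sits at bearing 90° from E; a 143° counterclockwise sweep puts Q at bearing 233°, so Q = E + 9.4·(cos 233°, sin 233°) = (-63.66, -16.91). Then |HQ| = |Q − H| = 65.86.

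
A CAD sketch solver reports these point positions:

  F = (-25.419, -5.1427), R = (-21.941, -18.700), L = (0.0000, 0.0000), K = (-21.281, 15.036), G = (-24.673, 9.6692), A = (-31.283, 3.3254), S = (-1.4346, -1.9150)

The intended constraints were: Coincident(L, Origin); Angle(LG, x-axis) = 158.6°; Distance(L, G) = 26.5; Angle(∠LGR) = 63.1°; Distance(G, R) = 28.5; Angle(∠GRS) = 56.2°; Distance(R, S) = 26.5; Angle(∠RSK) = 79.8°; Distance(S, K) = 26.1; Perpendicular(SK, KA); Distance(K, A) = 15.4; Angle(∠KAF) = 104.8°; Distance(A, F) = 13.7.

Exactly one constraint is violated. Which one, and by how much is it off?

Distance(A, F) = 13.7 — off by 3.40.

L = (0.00, 0.00) ✓; LG at 158.6° ✓; |LG| = 26.50 ✓; ∠LGR = 63.10° ✓; |GR| = 28.50 ✓; ∠GRS = 56.20° ✓; |RS| = 26.50 ✓; ∠RSK = 79.80° ✓; |SK| = 26.10 ✓; ∠(SK, KA) = 90.00° ✓; |KA| = 15.40 ✓; ∠KAF = 104.8° ✓; |AF| = 10.30 ✗.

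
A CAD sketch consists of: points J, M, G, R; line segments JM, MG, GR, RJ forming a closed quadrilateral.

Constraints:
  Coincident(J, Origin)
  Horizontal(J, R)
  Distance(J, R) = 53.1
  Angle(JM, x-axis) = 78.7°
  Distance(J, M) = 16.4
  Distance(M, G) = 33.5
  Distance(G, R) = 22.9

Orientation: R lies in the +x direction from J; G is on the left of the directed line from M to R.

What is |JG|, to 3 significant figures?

40.0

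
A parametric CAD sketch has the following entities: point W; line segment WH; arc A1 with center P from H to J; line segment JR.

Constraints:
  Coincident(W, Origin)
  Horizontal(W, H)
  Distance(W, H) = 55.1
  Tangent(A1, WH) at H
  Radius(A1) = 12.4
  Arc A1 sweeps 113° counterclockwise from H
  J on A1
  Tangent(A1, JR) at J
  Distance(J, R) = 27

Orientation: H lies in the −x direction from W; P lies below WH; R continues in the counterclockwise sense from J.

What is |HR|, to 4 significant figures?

42.11

W is at the origin; W and H share the same y with |WH| = 55.1 and H on the −x side, so H = (-55.10, 0.000). The tangent condition forces PH to be normal to WH, so P = H + (0, -12.4) = (-55.10, -12.40). On A1, H sits at bearing 90° from P; a 113° counterclockwise sweep puts J at bearing 203°, so J = P + 12.4·(cos 203°, sin 203°) = (-66.51, -17.25). The tangent condition forces PJ to be normal to JR, so JR runs along (−sin 203°, cos 203°); with |JR| = 27.0, R = (-55.96, -42.10). Then |HR| = |R − H| = 42.11.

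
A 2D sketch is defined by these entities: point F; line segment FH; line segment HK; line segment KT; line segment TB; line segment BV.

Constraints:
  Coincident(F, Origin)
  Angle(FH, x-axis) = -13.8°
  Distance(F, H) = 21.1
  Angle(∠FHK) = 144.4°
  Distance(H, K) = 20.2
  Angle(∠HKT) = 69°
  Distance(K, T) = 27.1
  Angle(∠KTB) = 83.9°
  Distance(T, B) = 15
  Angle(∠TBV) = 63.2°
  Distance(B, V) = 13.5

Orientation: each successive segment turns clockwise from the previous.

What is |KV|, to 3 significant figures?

16.1

F is at the origin; FH runs at -13.8° with length 21.1, so H = (20.5, -5.03). ∠FHK = 144.4° gives HK at -49.4° from the x-axis; with |HK| = 20.2, K = (33.6, -20.4). ∠HKT = 69.0° gives KT at -160° from the x-axis; with |KT| = 27.1, T = (8.11, -29.5). ∠KTB = 83.9° gives TB at 104° from the x-axis; with |TB| = 15.0, B = (4.61, -14.9). ∠TBV = 63.2° gives BV at -13.3° from the x-axis; with |BV| = 13.5, V = (17.7, -18.0). Then |KV| = |V − K| = 16.1.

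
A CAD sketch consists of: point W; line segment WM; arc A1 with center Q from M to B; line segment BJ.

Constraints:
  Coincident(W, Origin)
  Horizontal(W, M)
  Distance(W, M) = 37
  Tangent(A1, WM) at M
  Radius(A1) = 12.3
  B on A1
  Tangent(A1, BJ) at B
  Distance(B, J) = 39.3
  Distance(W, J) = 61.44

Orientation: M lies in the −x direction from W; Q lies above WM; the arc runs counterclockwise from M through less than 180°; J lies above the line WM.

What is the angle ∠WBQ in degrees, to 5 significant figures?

141.20°

W is at the origin; W and M share the same y with |WM| = 37.0 and M on the −x side, so M = (-37.000, 0.0000). The tangent condition forces QM to be normal to WM, so Q = M + (0, 12.3) = (-37.000, 12.300). Since QB ⟂ BJ (tangency), |QJ| = √(12.3² + 39.3²) = 41.180 regardless of where B sits on A1. So J lies on both circle(W, 61.44) and circle(Q, 41.180); the above-WM intersection is J = (-31.008, 53.042). B is the foot of the tangent from J: B = (-24.852, 14.227).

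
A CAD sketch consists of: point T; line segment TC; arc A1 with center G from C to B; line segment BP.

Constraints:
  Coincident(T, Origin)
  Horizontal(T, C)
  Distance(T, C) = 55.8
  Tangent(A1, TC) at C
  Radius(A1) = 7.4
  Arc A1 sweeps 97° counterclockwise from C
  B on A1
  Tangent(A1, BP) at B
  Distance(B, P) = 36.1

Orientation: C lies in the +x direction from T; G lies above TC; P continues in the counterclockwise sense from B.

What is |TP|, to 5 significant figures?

73.476

On A1, C sits at bearing -90° from G; a 97° counterclockwise sweep puts B at bearing 7°, so B = G + 7.4·(cos 7°, sin 7°) = (63.145, 8.3018). Tangency of A1 to BP means the radius GB is perpendicular to BP, so BP runs along (−sin 7°, cos 7°); with |BP| = 36.1, P = (58.745, 44.133). Then |TP| = |P − T| = 73.476.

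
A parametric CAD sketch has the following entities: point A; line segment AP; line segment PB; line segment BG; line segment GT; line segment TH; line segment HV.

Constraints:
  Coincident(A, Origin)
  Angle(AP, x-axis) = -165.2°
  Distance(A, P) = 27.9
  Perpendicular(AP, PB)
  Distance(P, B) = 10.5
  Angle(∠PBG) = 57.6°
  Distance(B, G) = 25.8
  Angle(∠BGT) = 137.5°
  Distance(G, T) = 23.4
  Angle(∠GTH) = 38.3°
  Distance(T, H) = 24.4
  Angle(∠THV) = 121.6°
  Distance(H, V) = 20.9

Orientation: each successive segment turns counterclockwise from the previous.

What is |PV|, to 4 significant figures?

13.84

A is at the origin; AP runs at -165.2° with length 27.9, so P = (-26.97, -7.127). AP ⟂ PB, so PB runs at -75.20°; with |PB| = 10.5, B = (-24.29, -17.28). ∠PBG = 57.6° gives BG at 47.20° from the x-axis; with |BG| = 25.8, G = (-6.763, 1.652). ∠BGT = 137.5° gives GT at 89.70° from the x-axis; with |GT| = 23.4, T = (-6.640, 25.05). ∠GTH = 38.3° gives TH at -128.6° from the x-axis; with |TH| = 24.4, H = (-21.86, 5.982). ∠THV = 121.6° gives HV at -70.20° from the x-axis; with |HV| = 20.9, V = (-14.78, -13.68). Then |PV| = |V − P| = 13.84.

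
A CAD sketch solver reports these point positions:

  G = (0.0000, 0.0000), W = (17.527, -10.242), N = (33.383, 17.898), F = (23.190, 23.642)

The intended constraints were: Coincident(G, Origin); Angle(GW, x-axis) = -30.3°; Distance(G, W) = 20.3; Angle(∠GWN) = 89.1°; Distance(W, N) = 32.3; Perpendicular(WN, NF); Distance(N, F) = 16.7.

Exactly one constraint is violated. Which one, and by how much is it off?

Distance(N, F) = 16.7 — off by 5.00.

G = (0.00, 0.00) ✓; GW at -30.30° ✓; |GW| = 20.30 ✓; ∠GWN = 89.10° ✓; |WN| = 32.30 ✓; ∠(WN, NF) = 90.00° ✓; |NF| = 11.70 ✗.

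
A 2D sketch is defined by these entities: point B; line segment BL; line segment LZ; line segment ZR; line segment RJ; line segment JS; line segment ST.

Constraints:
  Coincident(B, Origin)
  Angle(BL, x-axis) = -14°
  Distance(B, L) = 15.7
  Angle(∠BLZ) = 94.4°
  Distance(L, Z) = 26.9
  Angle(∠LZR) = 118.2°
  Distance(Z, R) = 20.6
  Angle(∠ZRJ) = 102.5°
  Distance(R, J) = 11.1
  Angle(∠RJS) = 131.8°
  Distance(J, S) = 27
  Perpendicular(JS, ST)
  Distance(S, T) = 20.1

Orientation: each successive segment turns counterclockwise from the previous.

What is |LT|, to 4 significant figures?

4.513

B is at the origin; BL runs at -14.0° with length 15.7, so L = (15.23, -3.798). ∠BLZ = 94.4° gives LZ at 71.60° from the x-axis; with |LZ| = 26.9, Z = (23.72, 21.73). ∠LZR = 118.2° gives ZR at 133.4° from the x-axis; with |ZR| = 20.6, R = (9.571, 36.69). ∠ZRJ = 102.5° gives RJ at -149.1° from the x-axis; with |RJ| = 11.1, J = (0.04608, 30.99). ∠RJS = 131.8° gives JS at -100.9° from the x-axis; with |JS| = 27.0, S = (-5.059, 4.481). JS ⟂ ST, so ST runs at -10.90°; with |ST| = 20.1, T = (14.68, 0.6800). Then |LT| = |T − L| = 4.513.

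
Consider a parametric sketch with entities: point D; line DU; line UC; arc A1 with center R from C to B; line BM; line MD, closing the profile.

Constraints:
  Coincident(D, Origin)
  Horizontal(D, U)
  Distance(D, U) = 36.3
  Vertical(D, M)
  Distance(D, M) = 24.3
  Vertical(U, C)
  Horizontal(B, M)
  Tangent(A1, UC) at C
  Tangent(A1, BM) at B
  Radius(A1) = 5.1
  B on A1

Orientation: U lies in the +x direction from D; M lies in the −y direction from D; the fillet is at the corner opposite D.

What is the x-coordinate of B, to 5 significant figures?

31.200

D is at the origin; D and U share the same y with |DU| = 36.3 and U on the +x side, so U = (36.300, 0.0000). D and M share the same x with |DM| = 24.3 and M on the −y side, so M = (0.0000, -24.300). The virtual corner opposite D is at (36.300, -24.300). Since A1 is tangent to UC there, RC ⟂ UC and tangency of A1 to BM means the radius RB is perpendicular to BM, with radius 5.1, so the center R sits 5.1 in from both sides at R = (31.200, -19.200). That places the tangent points at C = (36.300, -19.200) on UC and B = (31.200, -24.300) on BM. So B.x = 31.200.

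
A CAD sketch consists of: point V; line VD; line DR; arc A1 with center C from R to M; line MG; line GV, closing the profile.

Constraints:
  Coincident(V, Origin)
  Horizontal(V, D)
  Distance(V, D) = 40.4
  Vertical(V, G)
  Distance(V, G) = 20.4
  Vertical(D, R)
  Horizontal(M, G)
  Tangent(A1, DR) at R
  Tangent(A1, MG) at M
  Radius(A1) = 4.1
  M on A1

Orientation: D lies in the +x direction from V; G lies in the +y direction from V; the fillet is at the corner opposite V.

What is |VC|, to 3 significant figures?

39.8

V is at the origin; VD is horizontal with |VD| = 40.4 and D on the +x side, so D = (40.4, 0.00). V and G share the same x with |VG| = 20.4 and G on the +y side, so G = (0.00, 20.4). The virtual corner opposite V is at (40.4, 20.4). A1 meets DR tangentially, so CR is at right angles to DR and tangency of A1 to MG means the radius CM is perpendicular to MG, with radius 4.1, so the center C sits 4.1 in from both sides at C = (36.3, 16.3). Then |VC| = |C − V| = 39.8.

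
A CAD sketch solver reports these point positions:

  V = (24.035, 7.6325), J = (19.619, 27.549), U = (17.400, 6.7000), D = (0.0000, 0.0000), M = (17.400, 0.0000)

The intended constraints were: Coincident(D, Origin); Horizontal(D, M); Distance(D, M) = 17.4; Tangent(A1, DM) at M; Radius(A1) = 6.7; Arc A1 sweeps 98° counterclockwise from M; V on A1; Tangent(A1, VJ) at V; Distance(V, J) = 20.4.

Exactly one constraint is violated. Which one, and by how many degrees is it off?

Tangent(A1, VJ) at V — off by 4.50°.

D = (0.00, 0.00) ✓; D.y = 0.00, M.y = 0.00 ✓; |DM| = 17.40 ✓; ∠(UM, MD) = 90.00° ✓; |UM| = 6.700 ✓; bearing(U→V) − bearing(U→M) = 98.00° ✓; |UV| = 6.700 ✓; ∠(UV, VJ) = 85.50° ✗; |VJ| = 20.40 ✓.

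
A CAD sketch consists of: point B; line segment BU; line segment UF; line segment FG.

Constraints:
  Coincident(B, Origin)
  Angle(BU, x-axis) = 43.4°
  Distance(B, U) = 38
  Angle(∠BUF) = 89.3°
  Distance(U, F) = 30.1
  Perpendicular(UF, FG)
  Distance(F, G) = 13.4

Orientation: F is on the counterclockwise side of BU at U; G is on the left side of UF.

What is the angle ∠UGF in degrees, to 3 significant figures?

66.0°

B is at the origin; BU runs at 43.4° with length 38.0, so U = 38.0·(cos 43.4°, sin 43.4°) = (27.6, 26.1). ∠BUF = 89.3°, so UF runs at 43.4° + (180° − 89.3°) = 134° from the x-axis; with |UF| = 30.1, F = U + 30.1·(cos 134°, sin 134°) = (6.66, 47.7). UF ⟂ FG; with |FG| = 13.4 on the left of UF, G = F + 13.4·(-0.718, -0.696) = (-2.96, 38.4). Then cos ∠UGF = GU·GF / (|GU||GF|), giving 66.0°.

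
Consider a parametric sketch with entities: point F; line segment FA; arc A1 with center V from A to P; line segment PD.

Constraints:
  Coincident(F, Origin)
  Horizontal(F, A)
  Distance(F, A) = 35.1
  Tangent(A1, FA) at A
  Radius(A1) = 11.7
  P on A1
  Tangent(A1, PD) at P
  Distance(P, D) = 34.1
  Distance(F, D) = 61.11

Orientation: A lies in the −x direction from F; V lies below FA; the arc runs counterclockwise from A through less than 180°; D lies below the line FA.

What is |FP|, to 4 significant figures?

48.67

Checks: |FA| = 35.10 ✓; |VP| = 11.70 ✓; ∠(VP, PD) = 90.00° ✓; |PD| = 34.10 ✓; |FD| = 61.11 ✓.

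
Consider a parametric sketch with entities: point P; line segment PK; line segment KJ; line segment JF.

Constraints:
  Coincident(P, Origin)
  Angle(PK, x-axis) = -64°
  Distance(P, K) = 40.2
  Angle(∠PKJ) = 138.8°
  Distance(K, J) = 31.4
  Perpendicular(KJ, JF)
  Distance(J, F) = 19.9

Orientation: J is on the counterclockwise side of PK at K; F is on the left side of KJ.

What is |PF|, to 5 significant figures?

61.997

∠PKJ = 138.8°, so KJ runs at -64.0° + (180° − 138.8°) = -22.800° from the x-axis; with |KJ| = 31.4, J = K + 31.4·(cos -22.800°, sin -22.800°) = (46.569, -48.300). KJ is perpendicular to JF; with |JF| = 19.9 on the left of KJ, F = J + 19.9·(0.38752, 0.92186) = (54.281, -29.954). Then |PF| = |F − P| = 61.997.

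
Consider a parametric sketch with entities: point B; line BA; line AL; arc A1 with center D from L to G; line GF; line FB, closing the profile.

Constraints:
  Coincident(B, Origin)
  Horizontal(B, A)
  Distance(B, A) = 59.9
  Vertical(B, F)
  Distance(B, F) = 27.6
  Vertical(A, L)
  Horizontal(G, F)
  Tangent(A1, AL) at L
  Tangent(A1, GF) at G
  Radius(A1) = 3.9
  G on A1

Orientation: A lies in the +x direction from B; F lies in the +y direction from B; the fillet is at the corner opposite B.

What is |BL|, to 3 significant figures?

64.4

B is at the origin; BA is horizontal with |BA| = 59.9 and A on the +x side, so A = (59.9, 0.00). BF is vertical with |BF| = 27.6 and F on the +y side, so F = (0.00, 27.6). The virtual corner opposite B is at (59.9, 27.6). Tangency of A1 to AL means the radius DL is perpendicular to AL and tangency of A1 to GF means the radius DG is perpendicular to GF, with radius 3.9, so the center D sits 3.9 in from both sides at D = (56.0, 23.7). That places the tangent points at L = (59.9, 23.7) on AL and G = (56.0, 27.6) on GF. Then |BL| = |L − B| = 64.4.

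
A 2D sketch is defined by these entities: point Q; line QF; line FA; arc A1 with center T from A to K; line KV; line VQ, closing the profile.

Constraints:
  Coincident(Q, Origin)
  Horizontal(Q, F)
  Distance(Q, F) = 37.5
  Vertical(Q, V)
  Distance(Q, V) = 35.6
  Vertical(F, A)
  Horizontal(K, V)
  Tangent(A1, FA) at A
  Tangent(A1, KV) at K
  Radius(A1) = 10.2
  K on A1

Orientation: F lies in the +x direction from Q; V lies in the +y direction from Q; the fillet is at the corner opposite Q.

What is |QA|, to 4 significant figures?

45.29

Q is at the origin; Q and F share the same y with |QF| = 37.5 and F on the +x side, so F = (37.50, 0.000). Q and V share the same x with |QV| = 35.6 and V on the +y side, so V = (0.000, 35.60). The virtual corner opposite Q is at (37.50, 35.60). Since A1 is tangent to FA there, TA ⟂ FA and the tangent condition forces TK to be normal to KV, with radius 10.2, so the center T sits 10.2 in from both sides at T = (27.30, 25.40). That places the tangent points at A = (37.50, 25.40) on FA and K = (27.30, 35.60) on KV. Then |QA| = |A − Q| = 45.29.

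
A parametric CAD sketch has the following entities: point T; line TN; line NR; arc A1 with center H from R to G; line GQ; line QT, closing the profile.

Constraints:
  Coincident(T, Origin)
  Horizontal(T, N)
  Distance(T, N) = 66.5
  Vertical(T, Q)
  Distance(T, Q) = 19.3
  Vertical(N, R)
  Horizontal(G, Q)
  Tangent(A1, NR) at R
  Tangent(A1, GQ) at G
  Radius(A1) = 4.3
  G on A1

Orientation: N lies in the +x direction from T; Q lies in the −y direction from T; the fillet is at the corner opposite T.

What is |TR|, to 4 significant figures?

68.17

T is at the origin; TN is horizontal with |TN| = 66.5 and N on the +x side, so N = (66.50, 0.000). T and Q share the same x with |TQ| = 19.3 and Q on the −y side, so Q = (0.000, -19.30). The virtual corner opposite T is at (66.50, -19.30). A1 meets NR tangentially, so HR is at right angles to NR and the tangent condition forces HG to be normal to GQ, with radius 4.3, so the center H sits 4.3 in from both sides at H = (62.20, -15.00). That places the tangent points at R = (66.50, -15.00) on NR and G = (62.20, -19.30) on GQ. Then |TR| = |R − T| = 68.17.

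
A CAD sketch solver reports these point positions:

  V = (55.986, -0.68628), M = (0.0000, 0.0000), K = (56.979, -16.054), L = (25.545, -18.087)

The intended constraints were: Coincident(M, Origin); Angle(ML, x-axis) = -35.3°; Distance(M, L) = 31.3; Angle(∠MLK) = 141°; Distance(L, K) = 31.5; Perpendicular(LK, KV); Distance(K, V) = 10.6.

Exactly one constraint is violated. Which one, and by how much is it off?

Distance(K, V) = 10.6 — off by 4.80.

M = (0.00, 0.00) ✓; ML at -35.30° ✓; |ML| = 31.30 ✓; ∠MLK = 141.0° ✓; |LK| = 31.50 ✓; ∠(LK, KV) = 90.00° ✓; |KV| = 15.40 ✗.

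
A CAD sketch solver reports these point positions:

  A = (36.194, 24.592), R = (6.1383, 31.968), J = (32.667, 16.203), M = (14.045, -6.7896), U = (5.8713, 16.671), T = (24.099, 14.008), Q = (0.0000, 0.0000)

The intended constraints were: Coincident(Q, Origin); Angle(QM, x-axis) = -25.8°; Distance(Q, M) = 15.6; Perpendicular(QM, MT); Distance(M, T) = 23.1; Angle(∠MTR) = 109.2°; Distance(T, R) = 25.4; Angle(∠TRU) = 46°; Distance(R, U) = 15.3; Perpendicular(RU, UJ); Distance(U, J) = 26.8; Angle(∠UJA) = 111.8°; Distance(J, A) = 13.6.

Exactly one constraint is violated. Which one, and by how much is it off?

Distance(J, A) = 13.6 — off by 4.50.

Q = (0.00, 0.00) ✓; QM at -25.80° ✓; |QM| = 15.60 ✓; ∠(QM, MT) = 90.00° ✓; |MT| = 23.10 ✓; ∠MTR = 109.2° ✓; |TR| = 25.40 ✓; ∠TRU = 46.00° ✓; |RU| = 15.30 ✓; ∠(RU, UJ) = 90.00° ✓; |UJ| = 26.80 ✓; ∠UJA = 111.8° ✓; |JA| = 9.100 ✗.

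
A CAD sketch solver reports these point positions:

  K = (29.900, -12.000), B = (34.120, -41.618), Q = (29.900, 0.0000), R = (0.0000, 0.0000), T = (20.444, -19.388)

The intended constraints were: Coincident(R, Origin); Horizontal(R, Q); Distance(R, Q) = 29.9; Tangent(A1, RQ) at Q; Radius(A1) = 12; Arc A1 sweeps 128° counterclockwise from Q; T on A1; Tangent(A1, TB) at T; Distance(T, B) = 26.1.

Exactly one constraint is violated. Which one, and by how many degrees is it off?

Tangent(A1, TB) at T — off by 6.40°.

R = (0.00, 0.00) ✓; R.y = 0.00, Q.y = 0.00 ✓; |RQ| = 29.90 ✓; ∠(KQ, QR) = 90.00° ✓; |KQ| = 12.00 ✓; bearing(K→T) − bearing(K→Q) = 128.0° ✓; |KT| = 12.00 ✓; ∠(KT, TB) = 96.40° ✗; |TB| = 26.10 ✓.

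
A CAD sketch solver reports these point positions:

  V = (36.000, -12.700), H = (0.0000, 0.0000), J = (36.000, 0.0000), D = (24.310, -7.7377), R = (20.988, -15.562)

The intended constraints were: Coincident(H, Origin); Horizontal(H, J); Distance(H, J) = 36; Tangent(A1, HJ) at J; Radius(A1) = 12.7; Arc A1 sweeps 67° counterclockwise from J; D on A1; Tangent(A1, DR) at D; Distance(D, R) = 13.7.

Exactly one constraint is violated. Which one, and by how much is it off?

Distance(D, R) = 13.7 — off by 5.20.

H = (0.00, 0.00) ✓; H.y = 0.00, J.y = 0.00 ✓; |HJ| = 36.00 ✓; ∠(VJ, JH) = 90.00° ✓; |VJ| = 12.70 ✓; bearing(V→D) − bearing(V→J) = 67.00° ✓; |VD| = 12.70 ✓; ∠(VD, DR) = 90.00° ✓; |DR| = 8.500 ✗.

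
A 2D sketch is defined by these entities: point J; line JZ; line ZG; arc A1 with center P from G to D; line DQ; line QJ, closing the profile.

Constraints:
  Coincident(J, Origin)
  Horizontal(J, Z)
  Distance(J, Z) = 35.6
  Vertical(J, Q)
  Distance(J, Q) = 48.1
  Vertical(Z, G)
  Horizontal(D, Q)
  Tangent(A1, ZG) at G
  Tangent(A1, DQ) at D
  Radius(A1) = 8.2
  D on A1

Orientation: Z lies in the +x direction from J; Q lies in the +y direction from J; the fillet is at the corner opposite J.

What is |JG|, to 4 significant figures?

53.47

J is at the origin; J and Z share the same y with |JZ| = 35.6 and Z on the +x side, so Z = (35.60, 0.000). JQ is vertical with |JQ| = 48.1 and Q on the +y side, so Q = (0.000, 48.10). The virtual corner opposite J is at (35.60, 48.10). Tangency of A1 to ZG means the radius PG is perpendicular to ZG and tangency of A1 to DQ means the radius PD is perpendicular to DQ, with radius 8.2, so the center P sits 8.2 in from both sides at P = (27.40, 39.90). That places the tangent points at G = (35.60, 39.90) on ZG and D = (27.40, 48.10) on DQ. Then |JG| = |G − J| = 53.47.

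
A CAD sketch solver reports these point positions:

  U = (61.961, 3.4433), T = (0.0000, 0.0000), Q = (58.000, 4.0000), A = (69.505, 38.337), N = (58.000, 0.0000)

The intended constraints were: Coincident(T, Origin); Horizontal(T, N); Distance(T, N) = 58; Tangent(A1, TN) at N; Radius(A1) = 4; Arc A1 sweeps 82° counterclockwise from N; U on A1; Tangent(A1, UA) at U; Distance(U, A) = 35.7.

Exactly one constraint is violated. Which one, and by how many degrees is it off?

Tangent(A1, UA) at U — off by 4.20°.

T = (0.00, 0.00) ✓; T.y = 0.00, N.y = 0.00 ✓; |TN| = 58.00 ✓; ∠(QN, NT) = 90.00° ✓; |QN| = 4.000 ✓; bearing(Q→U) − bearing(Q→N) = 82.00° ✓; |QU| = 4.000 ✓; ∠(QU, UA) = 94.20° ✗; |UA| = 35.70 ✓.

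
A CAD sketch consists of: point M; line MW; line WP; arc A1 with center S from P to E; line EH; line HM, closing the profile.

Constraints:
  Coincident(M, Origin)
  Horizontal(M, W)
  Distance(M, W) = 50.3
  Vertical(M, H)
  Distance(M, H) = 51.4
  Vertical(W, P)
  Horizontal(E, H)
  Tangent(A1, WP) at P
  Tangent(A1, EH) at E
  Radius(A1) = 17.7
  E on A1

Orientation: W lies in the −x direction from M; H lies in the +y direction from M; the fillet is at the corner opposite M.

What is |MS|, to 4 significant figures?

46.89

M is at the origin; M and W share the same y with |MW| = 50.3 and W on the −x side, so W = (-50.30, 0.000). M and H share the same x with |MH| = 51.4 and H on the +y side, so H = (0.000, 51.40). The virtual corner opposite M is at (-50.30, 51.40). Tangency of A1 to WP means the radius SP is perpendicular to WP and since A1 is tangent to EH there, SE ⟂ EH, with radius 17.7, so the center S sits 17.7 in from both sides at S = (-32.60, 33.70). Then |MS| = |S − M| = 46.89.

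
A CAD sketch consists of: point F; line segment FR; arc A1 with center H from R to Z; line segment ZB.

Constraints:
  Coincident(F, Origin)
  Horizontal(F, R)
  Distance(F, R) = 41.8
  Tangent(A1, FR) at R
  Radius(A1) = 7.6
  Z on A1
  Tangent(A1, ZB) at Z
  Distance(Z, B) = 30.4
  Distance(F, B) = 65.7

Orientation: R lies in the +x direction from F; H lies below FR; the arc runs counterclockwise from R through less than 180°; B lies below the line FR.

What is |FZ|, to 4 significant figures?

37.95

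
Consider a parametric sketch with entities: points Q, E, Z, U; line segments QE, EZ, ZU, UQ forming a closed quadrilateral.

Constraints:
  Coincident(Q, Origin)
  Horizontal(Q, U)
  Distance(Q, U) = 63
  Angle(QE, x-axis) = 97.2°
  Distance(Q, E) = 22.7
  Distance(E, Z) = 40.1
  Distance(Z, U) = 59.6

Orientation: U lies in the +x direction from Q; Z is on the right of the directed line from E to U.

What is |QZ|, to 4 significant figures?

17.61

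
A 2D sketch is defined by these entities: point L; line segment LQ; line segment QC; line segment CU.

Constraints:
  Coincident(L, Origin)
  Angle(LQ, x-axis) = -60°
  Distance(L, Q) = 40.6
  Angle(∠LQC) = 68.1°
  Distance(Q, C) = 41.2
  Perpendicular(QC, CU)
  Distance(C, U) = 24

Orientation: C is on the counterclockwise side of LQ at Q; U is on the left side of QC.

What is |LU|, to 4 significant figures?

29.42

L is at the origin; LQ runs at -60.0° with length 40.6, so Q = 40.6·(cos -60.0°, sin -60.0°) = (20.30, -35.16). ∠LQC = 68.1°, so QC runs at -60.0° + (180° − 68.1°) = 51.90° from the x-axis; with |QC| = 41.2, C = Q + 41.2·(cos 51.90°, sin 51.90°) = (45.72, -2.739). QC is perpendicular to CU; with |CU| = 24.0 on the left of QC, U = C + 24.0·(-0.7869, 0.6170) = (26.84, 12.07). Then |LU| = |U − L| = 29.42.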